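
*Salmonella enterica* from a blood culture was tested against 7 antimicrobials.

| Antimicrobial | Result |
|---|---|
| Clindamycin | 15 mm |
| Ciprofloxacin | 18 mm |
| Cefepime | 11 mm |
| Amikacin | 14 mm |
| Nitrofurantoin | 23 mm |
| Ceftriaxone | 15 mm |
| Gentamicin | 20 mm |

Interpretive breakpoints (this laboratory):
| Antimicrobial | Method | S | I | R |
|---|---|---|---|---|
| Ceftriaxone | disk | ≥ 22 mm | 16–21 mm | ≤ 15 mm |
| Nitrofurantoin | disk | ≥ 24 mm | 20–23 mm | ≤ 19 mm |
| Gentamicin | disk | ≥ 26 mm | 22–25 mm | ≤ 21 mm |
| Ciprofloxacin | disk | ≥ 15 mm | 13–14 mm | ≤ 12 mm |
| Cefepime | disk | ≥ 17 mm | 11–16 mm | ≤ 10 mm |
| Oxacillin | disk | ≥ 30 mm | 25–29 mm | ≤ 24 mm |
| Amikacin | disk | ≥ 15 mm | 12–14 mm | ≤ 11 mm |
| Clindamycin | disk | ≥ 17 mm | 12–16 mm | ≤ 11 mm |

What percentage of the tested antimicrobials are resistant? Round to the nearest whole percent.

Clindamycin: 15 mm is in 12–16 mm → intermediate
Ciprofloxacin: 18 mm is ≥ 15 mm — Susceptible
Cefepime 11 mm: in 11–16 mm — intermediate
Amikacin (14 mm) in 12–14 mm → Intermediate
Nitrofurantoin: 23 mm is in 20–23 mm → I
Ceftriaxone 15 mm: ≤ 15 mm — resistant
Gentamicin (20 mm) ≤ 21 mm — R
Resistant: 2/7

29%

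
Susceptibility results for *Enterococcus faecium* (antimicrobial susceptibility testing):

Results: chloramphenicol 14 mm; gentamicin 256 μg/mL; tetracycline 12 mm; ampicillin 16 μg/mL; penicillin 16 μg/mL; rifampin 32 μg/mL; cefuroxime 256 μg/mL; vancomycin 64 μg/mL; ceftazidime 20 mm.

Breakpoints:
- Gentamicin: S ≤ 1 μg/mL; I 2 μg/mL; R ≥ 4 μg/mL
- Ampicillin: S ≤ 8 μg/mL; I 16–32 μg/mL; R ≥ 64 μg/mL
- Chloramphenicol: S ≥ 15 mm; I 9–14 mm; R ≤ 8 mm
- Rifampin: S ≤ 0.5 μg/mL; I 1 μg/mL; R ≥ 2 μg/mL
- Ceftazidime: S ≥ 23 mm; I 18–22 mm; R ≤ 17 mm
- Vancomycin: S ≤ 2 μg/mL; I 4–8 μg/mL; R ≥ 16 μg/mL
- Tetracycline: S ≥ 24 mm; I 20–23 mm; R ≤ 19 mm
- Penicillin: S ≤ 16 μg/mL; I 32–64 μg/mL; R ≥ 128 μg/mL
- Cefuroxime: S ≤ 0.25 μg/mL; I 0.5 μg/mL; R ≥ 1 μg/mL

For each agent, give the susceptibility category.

Chloramphenicol: 14 mm is in 9–14 mm → intermediate
Gentamicin: 256 μg/mL is ≥ 4 μg/mL → Resistant
Tetracycline (12 mm) ≤ 19 mm — resistant
Ampicillin: 16 μg/mL is in 16–32 μg/mL ⇒ intermediate
Penicillin (16 μg/mL) ≤ 16 μg/mL — S
Rifampin 32 μg/mL: ≥ 2 μg/mL → Resistant
Cefuroxime (256 μg/mL) ≥ 1 μg/mL → resistant
Vancomycin: 64 μg/mL is ≥ 16 μg/mL ⇒ R
Ceftazidime: 20 mm is in 18–22 mm → Intermediate

I, R, R, I, S, R, R, R, I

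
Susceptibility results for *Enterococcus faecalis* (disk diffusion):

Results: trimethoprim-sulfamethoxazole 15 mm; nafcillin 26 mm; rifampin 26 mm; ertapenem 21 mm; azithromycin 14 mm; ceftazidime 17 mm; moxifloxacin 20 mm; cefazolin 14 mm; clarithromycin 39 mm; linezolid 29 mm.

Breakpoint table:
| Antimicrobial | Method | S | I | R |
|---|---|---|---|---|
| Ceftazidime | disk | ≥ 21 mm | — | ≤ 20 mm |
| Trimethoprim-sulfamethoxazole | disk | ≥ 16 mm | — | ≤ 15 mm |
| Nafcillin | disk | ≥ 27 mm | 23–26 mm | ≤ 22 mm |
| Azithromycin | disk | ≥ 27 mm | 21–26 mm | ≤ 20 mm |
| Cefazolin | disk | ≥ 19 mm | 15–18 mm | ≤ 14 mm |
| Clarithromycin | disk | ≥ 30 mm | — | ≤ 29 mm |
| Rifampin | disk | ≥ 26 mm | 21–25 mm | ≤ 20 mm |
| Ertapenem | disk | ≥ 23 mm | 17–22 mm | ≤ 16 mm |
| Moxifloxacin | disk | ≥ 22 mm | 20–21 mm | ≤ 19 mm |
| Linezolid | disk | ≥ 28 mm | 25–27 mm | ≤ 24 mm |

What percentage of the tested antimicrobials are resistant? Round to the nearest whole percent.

Trimethoprim-sulfamethoxazole: 15 mm is ≤ 15 mm → resistant
Nafcillin 26 mm: in 23–26 mm — intermediate
Rifampin: 26 mm is ≥ 26 mm — Susceptible
Ertapenem 21 mm: in 17–22 mm → Intermediate
Azithromycin (14 mm) ≤ 20 mm — resistant
Ceftazidime: 17 mm is ≤ 20 mm — R
Moxifloxacin: 20 mm is in 20–21 mm — I
Cefazolin: 14 mm is ≤ 14 mm ⇒ resistant
Clarithromycin (39 mm) ≥ 30 mm — Susceptible
Linezolid 29 mm: ≥ 28 mm ⇒ S
Resistant: 4/10

40%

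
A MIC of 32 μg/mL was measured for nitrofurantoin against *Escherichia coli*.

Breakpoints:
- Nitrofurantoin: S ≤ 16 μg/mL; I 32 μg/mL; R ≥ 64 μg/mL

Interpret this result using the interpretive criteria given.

Intermediate

Nitrofurantoin: 32 μg/mL is = 32 μg/mL — Intermediate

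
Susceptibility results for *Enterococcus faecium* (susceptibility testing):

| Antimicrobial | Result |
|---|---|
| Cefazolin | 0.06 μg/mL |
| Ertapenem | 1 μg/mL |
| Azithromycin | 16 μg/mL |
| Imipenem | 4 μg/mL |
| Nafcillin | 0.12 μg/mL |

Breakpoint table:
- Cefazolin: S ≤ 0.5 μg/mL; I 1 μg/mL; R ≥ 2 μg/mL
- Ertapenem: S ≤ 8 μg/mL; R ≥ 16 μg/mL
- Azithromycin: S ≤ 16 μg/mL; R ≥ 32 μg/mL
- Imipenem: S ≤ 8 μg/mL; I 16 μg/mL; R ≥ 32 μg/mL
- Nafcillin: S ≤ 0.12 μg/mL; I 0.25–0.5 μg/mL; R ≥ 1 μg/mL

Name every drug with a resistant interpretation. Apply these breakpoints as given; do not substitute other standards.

Cefazolin 0.06 μg/mL: ≤ 0.5 μg/mL — S
Ertapenem: 1 μg/mL is ≤ 8 μg/mL — Susceptible
Azithromycin 16 μg/mL: ≤ 16 μg/mL ⇒ S
Imipenem: 4 μg/mL is ≤ 8 μg/mL ⇒ Susceptible
Nafcillin (0.12 μg/mL) ≤ 0.12 μg/mL ⇒ S

none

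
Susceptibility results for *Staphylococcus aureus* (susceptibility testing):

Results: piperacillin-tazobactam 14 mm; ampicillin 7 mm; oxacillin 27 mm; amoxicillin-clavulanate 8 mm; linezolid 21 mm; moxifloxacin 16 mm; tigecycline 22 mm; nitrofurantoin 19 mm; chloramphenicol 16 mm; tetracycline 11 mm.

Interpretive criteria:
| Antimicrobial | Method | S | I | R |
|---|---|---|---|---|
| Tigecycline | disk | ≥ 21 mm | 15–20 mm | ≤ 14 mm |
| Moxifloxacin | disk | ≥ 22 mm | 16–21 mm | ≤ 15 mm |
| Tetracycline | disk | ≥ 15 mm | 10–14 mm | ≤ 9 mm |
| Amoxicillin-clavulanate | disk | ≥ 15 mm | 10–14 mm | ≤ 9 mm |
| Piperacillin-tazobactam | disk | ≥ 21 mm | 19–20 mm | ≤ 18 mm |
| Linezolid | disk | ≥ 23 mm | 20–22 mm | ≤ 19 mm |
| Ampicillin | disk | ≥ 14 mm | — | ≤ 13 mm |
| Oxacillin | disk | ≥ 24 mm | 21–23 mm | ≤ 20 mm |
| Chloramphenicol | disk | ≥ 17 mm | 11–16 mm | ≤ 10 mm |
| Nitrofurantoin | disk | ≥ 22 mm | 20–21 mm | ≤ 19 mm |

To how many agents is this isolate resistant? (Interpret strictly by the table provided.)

Piperacillin-tazobactam: 14 mm is ≤ 18 mm — resistant
Ampicillin: 7 mm is ≤ 13 mm → R
Oxacillin: 27 mm is ≥ 24 mm → S
Amoxicillin-clavulanate 8 mm: ≤ 9 mm ⇒ R
Linezolid (21 mm) in 20–22 mm → intermediate
Moxifloxacin (16 mm) in 16–21 mm → I
Tigecycline: 22 mm is ≥ 21 mm ⇒ Susceptible
Nitrofurantoin 19 mm: ≤ 19 mm — R
Chloramphenicol (16 mm) in 11–16 mm ⇒ intermediate
Tetracycline 11 mm: in 10–14 mm ⇒ Intermediate
Resistant: 4

4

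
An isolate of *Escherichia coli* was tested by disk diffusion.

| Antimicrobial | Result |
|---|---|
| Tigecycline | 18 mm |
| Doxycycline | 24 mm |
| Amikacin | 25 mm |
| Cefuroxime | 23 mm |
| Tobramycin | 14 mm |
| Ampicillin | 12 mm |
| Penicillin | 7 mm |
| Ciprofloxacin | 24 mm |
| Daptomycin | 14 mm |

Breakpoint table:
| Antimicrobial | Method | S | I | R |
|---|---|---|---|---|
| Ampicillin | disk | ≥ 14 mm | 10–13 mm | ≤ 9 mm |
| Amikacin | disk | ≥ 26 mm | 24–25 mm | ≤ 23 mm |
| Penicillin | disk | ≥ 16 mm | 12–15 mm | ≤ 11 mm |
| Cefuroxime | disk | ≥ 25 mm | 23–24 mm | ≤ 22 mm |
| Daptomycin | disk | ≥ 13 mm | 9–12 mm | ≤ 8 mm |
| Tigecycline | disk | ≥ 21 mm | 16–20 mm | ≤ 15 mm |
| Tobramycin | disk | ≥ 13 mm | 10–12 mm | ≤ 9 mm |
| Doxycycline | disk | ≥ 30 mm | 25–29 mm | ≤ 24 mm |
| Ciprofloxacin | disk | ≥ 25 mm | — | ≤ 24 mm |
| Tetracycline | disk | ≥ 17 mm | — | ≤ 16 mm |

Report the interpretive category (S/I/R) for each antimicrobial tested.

Tigecycline (18 mm) in 16–20 mm → intermediate
Doxycycline 24 mm: ≤ 24 mm — resistant
Amikacin: 25 mm is in 24–25 mm — Intermediate
Cefuroxime 23 mm: in 23–24 mm ⇒ Intermediate
Tobramycin: 14 mm is ≥ 13 mm → Susceptible
Ampicillin (12 mm) in 10–13 mm → Intermediate
Penicillin 7 mm: ≤ 11 mm — resistant
Ciprofloxacin 24 mm: ≤ 24 mm — Resistant
Daptomycin (14 mm) ≥ 13 mm ⇒ susceptible

I, R, I, I, S, I, R, R, S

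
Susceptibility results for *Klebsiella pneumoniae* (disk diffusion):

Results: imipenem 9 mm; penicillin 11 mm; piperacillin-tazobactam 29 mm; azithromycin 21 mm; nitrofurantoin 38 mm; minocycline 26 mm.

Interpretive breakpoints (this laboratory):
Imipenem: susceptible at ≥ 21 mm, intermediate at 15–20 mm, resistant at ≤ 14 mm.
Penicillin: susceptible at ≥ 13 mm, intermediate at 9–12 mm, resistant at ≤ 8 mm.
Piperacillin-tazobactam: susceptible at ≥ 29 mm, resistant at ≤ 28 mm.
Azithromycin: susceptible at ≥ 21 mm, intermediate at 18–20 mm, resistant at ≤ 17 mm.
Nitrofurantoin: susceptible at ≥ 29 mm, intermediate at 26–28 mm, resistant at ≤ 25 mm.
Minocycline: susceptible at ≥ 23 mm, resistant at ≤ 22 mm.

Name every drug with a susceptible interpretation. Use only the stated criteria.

piperacillin-tazobactam, azithromycin, nitrofurantoin, minocycline

Imipenem (9 mm) ≤ 14 mm ⇒ R
Penicillin 11 mm: in 9–12 mm → intermediate
Piperacillin-tazobactam: 29 mm is ≥ 29 mm → susceptible
Azithromycin 21 mm: ≥ 21 mm ⇒ Susceptible
Nitrofurantoin: 38 mm is ≥ 29 mm → S
Minocycline 26 mm: ≥ 23 mm ⇒ Susceptible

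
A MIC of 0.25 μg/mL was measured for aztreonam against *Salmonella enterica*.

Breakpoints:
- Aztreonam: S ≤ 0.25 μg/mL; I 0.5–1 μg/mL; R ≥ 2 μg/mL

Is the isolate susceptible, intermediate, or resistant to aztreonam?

Aztreonam: 0.25 μg/mL is ≤ 0.25 μg/mL ⇒ Susceptible

S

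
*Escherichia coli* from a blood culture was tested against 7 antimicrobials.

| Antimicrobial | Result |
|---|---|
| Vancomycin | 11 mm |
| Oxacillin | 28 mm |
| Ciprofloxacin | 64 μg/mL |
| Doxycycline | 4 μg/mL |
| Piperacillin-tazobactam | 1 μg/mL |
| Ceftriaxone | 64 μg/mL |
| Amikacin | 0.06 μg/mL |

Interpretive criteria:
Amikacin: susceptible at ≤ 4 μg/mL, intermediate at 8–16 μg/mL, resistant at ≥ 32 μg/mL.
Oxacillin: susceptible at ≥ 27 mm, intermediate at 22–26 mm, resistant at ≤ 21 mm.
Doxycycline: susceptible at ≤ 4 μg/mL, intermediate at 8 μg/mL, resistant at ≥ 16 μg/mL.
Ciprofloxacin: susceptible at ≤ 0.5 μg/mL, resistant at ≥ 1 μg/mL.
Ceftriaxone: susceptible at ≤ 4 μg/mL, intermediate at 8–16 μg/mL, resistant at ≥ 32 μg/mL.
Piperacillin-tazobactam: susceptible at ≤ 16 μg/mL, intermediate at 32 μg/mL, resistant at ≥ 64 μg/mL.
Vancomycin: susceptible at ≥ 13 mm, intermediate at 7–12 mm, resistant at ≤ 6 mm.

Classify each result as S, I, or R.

Vancomycin: 11 mm is in 7–12 mm → intermediate
Oxacillin: 28 mm is ≥ 27 mm ⇒ S
Ciprofloxacin 64 μg/mL: ≥ 1 μg/mL ⇒ resistant
Doxycycline (4 μg/mL) ≤ 4 μg/mL — S
Piperacillin-tazobactam 1 μg/mL: ≤ 16 μg/mL → S
Ceftriaxone 64 μg/mL: ≥ 32 μg/mL ⇒ resistant
Amikacin: 0.06 μg/mL is ≤ 4 μg/mL — S

I, S, R, S, S, R, S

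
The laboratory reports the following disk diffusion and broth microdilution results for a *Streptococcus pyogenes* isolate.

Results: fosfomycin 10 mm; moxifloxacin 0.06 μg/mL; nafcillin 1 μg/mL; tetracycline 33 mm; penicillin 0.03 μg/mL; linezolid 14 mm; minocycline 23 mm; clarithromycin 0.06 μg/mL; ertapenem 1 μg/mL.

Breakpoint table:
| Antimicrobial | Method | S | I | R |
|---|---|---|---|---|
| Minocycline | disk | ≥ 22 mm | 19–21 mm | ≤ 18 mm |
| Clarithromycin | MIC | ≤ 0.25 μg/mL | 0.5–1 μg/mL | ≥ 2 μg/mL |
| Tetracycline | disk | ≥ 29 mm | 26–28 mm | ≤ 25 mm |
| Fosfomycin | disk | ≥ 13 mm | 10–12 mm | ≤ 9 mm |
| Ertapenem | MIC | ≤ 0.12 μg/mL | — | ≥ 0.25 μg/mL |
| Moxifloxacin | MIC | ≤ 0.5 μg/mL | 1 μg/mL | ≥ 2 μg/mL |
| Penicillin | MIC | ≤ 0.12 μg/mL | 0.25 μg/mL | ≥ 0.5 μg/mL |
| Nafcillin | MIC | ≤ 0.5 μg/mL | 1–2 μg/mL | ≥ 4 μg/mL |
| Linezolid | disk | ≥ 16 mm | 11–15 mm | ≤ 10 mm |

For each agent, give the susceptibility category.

I, S, I, S, S, I, S, S, R

Fosfomycin (10 mm) in 10–12 mm — Intermediate
Moxifloxacin: 0.06 μg/mL is ≤ 0.5 μg/mL — S
Nafcillin 1 μg/mL: in 1–2 μg/mL ⇒ intermediate
Tetracycline 33 mm: ≥ 29 mm ⇒ Susceptible
Penicillin (0.03 μg/mL) ≤ 0.12 μg/mL — susceptible
Linezolid: 14 mm is in 11–15 mm — intermediate
Minocycline (23 mm) ≥ 22 mm → Susceptible
Clarithromycin 0.06 μg/mL: ≤ 0.25 μg/mL — susceptible
Ertapenem: 1 μg/mL is ≥ 0.25 μg/mL ⇒ Resistant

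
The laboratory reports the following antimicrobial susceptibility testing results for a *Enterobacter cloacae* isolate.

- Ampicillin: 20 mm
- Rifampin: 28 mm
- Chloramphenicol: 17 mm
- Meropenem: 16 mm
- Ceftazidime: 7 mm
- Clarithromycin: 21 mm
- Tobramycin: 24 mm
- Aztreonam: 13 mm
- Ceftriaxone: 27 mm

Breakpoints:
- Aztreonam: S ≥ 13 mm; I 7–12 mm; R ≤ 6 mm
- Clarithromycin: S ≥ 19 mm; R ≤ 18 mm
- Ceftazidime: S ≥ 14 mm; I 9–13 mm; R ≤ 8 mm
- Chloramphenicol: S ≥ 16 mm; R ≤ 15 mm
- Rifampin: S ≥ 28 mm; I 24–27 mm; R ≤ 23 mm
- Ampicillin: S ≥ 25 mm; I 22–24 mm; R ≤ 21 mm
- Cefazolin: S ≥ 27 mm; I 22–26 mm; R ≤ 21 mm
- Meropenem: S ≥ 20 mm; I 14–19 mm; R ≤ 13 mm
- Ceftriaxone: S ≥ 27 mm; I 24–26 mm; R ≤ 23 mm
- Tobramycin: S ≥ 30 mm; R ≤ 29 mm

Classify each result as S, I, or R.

R, S, S, I, R, S, R, S, S

Ampicillin: 20 mm is ≤ 21 mm ⇒ Resistant
Rifampin (28 mm) ≥ 28 mm — S
Chloramphenicol: 17 mm is ≥ 16 mm ⇒ S
Meropenem (16 mm) in 14–19 mm ⇒ I
Ceftazidime: 7 mm is ≤ 8 mm ⇒ Resistant
Clarithromycin 21 mm: ≥ 19 mm → susceptible
Tobramycin 24 mm: ≤ 29 mm ⇒ Resistant
Aztreonam (13 mm) ≥ 13 mm — Susceptible
Ceftriaxone 27 mm: ≥ 27 mm → S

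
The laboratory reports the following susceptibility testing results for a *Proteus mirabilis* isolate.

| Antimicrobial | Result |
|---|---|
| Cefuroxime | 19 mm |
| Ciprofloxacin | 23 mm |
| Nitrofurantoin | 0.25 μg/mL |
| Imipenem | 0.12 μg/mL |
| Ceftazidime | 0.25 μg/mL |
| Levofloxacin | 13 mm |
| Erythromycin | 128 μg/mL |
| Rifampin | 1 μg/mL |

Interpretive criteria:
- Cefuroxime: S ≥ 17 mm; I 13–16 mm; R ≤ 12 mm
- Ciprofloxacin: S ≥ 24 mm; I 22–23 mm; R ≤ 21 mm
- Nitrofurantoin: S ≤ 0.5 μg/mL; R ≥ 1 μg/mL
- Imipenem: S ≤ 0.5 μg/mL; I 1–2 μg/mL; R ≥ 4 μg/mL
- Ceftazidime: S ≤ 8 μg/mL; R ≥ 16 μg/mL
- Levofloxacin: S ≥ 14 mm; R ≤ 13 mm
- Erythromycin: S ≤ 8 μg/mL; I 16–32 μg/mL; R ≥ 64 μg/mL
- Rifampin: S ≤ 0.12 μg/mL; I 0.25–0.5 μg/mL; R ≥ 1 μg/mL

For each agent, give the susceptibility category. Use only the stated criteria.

Cefuroxime (19 mm) ≥ 17 mm → Susceptible
Ciprofloxacin: 23 mm is in 22–23 mm — Intermediate
Nitrofurantoin (0.25 μg/mL) ≤ 0.5 μg/mL ⇒ susceptible
Imipenem: 0.12 μg/mL is ≤ 0.5 μg/mL — S
Ceftazidime (0.25 μg/mL) ≤ 8 μg/mL — Susceptible
Levofloxacin 13 mm: ≤ 13 mm → R
Erythromycin (128 μg/mL) ≥ 64 μg/mL ⇒ Resistant
Rifampin: 1 μg/mL is ≥ 1 μg/mL — R

S, I, S, S, S, R, R, R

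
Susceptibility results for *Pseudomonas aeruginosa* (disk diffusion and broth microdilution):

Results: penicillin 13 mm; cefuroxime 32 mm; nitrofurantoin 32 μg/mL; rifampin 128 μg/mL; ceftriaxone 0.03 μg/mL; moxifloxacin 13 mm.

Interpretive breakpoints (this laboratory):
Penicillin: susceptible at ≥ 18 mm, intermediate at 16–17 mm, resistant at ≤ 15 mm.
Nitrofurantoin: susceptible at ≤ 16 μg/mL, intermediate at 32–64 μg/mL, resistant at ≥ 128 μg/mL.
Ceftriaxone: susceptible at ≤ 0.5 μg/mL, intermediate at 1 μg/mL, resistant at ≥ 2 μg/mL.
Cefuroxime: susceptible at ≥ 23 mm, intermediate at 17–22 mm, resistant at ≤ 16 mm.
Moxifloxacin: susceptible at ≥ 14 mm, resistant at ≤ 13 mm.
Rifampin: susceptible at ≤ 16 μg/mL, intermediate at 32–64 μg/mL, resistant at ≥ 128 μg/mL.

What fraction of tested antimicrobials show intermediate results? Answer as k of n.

1 of 6

Penicillin: 13 mm is ≤ 15 mm — R
Cefuroxime: 32 mm is ≥ 23 mm — S
Nitrofurantoin 32 μg/mL: in 32–64 μg/mL ⇒ Intermediate
Rifampin 128 μg/mL: ≥ 128 μg/mL → resistant
Ceftriaxone 0.03 μg/mL: ≤ 0.5 μg/mL — S
Moxifloxacin (13 mm) ≤ 13 mm ⇒ resistant
Intermediate: 1/6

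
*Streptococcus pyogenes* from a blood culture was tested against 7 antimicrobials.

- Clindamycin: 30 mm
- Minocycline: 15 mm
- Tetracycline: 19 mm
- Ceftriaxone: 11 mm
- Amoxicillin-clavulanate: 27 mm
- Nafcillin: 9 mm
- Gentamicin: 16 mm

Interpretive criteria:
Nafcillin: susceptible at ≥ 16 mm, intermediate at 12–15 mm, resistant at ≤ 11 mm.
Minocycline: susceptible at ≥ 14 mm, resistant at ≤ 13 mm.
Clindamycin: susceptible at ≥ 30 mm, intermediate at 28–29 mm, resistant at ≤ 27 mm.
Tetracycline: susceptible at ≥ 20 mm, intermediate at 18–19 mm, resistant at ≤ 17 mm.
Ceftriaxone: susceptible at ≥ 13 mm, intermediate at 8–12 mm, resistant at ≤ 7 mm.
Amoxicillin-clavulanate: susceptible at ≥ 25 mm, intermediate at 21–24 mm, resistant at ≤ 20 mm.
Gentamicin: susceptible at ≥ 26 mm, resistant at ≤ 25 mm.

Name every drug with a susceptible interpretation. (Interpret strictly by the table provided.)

clindamycin, minocycline, amoxicillin-clavulanate

Clindamycin (30 mm) ≥ 30 mm — susceptible
Minocycline (15 mm) ≥ 14 mm ⇒ S
Tetracycline 19 mm: in 18–19 mm — intermediate
Ceftriaxone (11 mm) in 8–12 mm → intermediate
Amoxicillin-clavulanate (27 mm) ≥ 25 mm ⇒ S
Nafcillin (9 mm) ≤ 11 mm — resistant
Gentamicin (16 mm) ≤ 25 mm ⇒ Resistant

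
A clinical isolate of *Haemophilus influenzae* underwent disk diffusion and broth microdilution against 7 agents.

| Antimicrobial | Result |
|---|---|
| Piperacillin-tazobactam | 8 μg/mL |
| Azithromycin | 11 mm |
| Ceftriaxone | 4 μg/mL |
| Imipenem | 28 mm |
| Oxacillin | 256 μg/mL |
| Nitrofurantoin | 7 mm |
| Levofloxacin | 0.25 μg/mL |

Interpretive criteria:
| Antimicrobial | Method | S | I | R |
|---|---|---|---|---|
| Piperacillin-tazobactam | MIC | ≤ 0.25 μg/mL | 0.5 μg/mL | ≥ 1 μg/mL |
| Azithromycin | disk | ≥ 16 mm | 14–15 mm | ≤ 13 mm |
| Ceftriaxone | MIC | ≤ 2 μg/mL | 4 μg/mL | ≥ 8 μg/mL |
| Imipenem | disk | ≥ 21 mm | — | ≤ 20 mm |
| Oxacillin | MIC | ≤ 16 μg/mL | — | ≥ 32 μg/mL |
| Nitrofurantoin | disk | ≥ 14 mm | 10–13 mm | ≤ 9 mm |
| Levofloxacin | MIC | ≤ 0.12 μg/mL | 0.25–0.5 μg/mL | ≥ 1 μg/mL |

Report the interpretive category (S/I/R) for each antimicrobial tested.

R, R, I, S, R, R, I

Piperacillin-tazobactam (8 μg/mL) ≥ 1 μg/mL ⇒ Resistant
Azithromycin (11 mm) ≤ 13 mm ⇒ R
Ceftriaxone: 4 μg/mL is = 4 μg/mL — Intermediate
Imipenem (28 mm) ≥ 21 mm ⇒ S
Oxacillin: 256 μg/mL is ≥ 32 μg/mL → resistant
Nitrofurantoin: 7 mm is ≤ 9 mm ⇒ resistant
Levofloxacin: 0.25 μg/mL is in 0.25–0.5 μg/mL → intermediate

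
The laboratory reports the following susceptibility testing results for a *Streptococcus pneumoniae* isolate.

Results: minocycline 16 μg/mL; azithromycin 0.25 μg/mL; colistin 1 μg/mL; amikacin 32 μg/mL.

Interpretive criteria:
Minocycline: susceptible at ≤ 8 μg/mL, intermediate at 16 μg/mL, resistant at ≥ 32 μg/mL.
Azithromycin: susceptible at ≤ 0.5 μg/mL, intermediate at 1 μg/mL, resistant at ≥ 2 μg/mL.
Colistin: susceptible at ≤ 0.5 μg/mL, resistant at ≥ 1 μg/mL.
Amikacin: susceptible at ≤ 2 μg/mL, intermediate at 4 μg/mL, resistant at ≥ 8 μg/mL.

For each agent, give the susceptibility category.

I, S, R, R

Minocycline 16 μg/mL: = 16 μg/mL → Intermediate
Azithromycin (0.25 μg/mL) ≤ 0.5 μg/mL — S
Colistin (1 μg/mL) ≥ 1 μg/mL → R
Amikacin: 32 μg/mL is ≥ 8 μg/mL — R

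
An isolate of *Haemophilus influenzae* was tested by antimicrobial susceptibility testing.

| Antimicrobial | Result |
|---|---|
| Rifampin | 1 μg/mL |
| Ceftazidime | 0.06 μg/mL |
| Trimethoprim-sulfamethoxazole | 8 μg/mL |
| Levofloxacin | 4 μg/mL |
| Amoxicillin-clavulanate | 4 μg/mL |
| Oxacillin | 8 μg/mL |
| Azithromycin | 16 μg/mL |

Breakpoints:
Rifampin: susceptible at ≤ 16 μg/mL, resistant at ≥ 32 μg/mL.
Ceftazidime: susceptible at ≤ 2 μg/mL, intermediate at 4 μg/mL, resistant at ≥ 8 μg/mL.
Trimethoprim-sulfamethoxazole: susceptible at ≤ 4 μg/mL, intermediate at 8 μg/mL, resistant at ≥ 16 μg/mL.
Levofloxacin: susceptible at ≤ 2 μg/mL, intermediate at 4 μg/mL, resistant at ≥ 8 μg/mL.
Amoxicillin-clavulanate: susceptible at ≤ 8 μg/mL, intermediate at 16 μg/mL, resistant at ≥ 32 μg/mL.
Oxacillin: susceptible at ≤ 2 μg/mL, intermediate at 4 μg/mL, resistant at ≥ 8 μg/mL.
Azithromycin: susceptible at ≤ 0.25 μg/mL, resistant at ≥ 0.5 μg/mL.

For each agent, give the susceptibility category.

S, S, I, I, S, R, R

Rifampin 1 μg/mL: ≤ 16 μg/mL — S
Ceftazidime: 0.06 μg/mL is ≤ 2 μg/mL ⇒ susceptible
Trimethoprim-sulfamethoxazole 8 μg/mL: = 8 μg/mL — Intermediate
Levofloxacin 4 μg/mL: = 4 μg/mL — I
Amoxicillin-clavulanate (4 μg/mL) ≤ 8 μg/mL ⇒ Susceptible
Oxacillin 8 μg/mL: ≥ 8 μg/mL — resistant
Azithromycin (16 μg/mL) ≥ 0.5 μg/mL — Resistant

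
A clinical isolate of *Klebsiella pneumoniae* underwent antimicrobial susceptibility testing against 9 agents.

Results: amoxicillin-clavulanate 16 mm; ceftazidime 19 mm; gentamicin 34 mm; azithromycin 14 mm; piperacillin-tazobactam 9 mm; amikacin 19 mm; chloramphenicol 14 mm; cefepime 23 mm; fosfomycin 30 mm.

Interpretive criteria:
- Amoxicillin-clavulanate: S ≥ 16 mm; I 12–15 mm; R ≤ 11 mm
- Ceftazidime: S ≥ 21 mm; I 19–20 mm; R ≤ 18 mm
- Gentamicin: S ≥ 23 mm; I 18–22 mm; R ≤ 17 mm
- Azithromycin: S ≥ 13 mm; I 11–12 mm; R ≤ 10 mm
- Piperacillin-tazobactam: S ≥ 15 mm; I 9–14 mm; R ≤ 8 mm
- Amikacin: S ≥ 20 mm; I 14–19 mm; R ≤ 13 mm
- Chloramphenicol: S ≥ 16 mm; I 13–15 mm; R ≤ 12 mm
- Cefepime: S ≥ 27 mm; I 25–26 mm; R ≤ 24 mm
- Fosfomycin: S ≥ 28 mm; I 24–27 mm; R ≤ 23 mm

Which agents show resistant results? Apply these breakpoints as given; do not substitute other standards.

Amoxicillin-clavulanate 16 mm: ≥ 16 mm → Susceptible
Ceftazidime (19 mm) in 19–20 mm — Intermediate
Gentamicin (34 mm) ≥ 23 mm — Susceptible
Azithromycin (14 mm) ≥ 13 mm → susceptible
Piperacillin-tazobactam 9 mm: in 9–14 mm → Intermediate
Amikacin: 19 mm is in 14–19 mm — I
Chloramphenicol 14 mm: in 13–15 mm → intermediate
Cefepime (23 mm) ≤ 24 mm → R
Fosfomycin: 30 mm is ≥ 28 mm ⇒ S

cefepime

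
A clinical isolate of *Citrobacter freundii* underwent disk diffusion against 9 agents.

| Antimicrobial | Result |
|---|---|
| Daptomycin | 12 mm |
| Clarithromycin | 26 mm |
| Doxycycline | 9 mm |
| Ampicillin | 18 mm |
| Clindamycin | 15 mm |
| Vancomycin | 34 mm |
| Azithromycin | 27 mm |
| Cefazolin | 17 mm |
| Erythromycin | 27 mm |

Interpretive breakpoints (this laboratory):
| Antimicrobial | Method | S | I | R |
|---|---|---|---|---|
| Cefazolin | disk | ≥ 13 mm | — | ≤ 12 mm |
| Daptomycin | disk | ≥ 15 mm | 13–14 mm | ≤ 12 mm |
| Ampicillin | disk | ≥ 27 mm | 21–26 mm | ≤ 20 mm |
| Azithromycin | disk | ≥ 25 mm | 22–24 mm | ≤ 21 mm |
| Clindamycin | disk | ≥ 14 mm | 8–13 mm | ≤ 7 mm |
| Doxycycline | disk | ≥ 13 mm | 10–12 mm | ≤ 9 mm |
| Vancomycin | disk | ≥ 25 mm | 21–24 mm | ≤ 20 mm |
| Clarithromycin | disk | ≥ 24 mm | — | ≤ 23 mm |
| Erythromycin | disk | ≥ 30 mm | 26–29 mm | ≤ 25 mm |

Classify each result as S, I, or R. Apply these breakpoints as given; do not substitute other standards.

Daptomycin: 12 mm is ≤ 12 mm → R
Clarithromycin (26 mm) ≥ 24 mm ⇒ Susceptible
Doxycycline: 9 mm is ≤ 9 mm ⇒ resistant
Ampicillin: 18 mm is ≤ 20 mm ⇒ R
Clindamycin: 15 mm is ≥ 14 mm — S
Vancomycin (34 mm) ≥ 25 mm ⇒ S
Azithromycin: 27 mm is ≥ 25 mm → Susceptible
Cefazolin 17 mm: ≥ 13 mm ⇒ Susceptible
Erythromycin (27 mm) in 26–29 mm ⇒ I

R, S, R, R, S, S, S, S, I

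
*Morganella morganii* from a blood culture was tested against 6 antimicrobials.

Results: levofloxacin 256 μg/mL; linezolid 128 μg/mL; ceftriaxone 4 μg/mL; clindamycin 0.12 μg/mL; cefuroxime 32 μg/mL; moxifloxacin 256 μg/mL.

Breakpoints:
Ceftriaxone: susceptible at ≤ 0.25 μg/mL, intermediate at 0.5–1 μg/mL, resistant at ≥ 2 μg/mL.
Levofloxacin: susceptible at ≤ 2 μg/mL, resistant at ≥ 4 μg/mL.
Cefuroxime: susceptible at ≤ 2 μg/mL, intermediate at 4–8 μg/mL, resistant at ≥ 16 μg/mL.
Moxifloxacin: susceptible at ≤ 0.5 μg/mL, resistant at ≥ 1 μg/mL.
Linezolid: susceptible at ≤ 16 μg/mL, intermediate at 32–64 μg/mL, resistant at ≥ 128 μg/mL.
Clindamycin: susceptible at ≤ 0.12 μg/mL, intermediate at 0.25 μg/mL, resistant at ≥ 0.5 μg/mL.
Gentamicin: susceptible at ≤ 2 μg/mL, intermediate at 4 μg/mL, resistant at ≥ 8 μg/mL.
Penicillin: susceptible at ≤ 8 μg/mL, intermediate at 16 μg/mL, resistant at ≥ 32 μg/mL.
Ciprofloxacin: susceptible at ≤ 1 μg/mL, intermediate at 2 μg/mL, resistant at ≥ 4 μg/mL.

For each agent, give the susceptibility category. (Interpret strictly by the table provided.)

R, R, R, S, R, R

Levofloxacin 256 μg/mL: ≥ 4 μg/mL → R
Linezolid (128 μg/mL) ≥ 128 μg/mL → Resistant
Ceftriaxone: 4 μg/mL is ≥ 2 μg/mL ⇒ R
Clindamycin: 0.12 μg/mL is ≤ 0.12 μg/mL — susceptible
Cefuroxime (32 μg/mL) ≥ 16 μg/mL → R
Moxifloxacin: 256 μg/mL is ≥ 1 μg/mL → Resistant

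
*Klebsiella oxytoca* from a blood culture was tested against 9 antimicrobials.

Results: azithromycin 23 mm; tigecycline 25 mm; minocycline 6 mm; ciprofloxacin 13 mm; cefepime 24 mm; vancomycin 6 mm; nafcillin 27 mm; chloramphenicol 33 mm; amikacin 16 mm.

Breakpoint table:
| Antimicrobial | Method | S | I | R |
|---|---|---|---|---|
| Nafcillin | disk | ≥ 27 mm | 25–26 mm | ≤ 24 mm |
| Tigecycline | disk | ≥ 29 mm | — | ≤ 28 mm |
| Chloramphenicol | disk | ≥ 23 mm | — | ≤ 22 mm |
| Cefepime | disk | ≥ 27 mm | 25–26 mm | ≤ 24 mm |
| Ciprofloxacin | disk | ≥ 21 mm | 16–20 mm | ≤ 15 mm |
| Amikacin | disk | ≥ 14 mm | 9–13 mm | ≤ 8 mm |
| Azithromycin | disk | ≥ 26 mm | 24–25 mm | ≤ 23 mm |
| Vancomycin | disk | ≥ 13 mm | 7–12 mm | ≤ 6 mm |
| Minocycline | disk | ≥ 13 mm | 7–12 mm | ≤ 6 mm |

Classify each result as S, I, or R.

R, R, R, R, R, R, S, S, S

Azithromycin 23 mm: ≤ 23 mm ⇒ resistant
Tigecycline (25 mm) ≤ 28 mm → R
Minocycline: 6 mm is ≤ 6 mm ⇒ resistant
Ciprofloxacin 13 mm: ≤ 15 mm — R
Cefepime 24 mm: ≤ 24 mm → Resistant
Vancomycin (6 mm) ≤ 6 mm → R
Nafcillin (27 mm) ≥ 27 mm ⇒ susceptible
Chloramphenicol: 33 mm is ≥ 23 mm ⇒ Susceptible
Amikacin 16 mm: ≥ 14 mm — susceptible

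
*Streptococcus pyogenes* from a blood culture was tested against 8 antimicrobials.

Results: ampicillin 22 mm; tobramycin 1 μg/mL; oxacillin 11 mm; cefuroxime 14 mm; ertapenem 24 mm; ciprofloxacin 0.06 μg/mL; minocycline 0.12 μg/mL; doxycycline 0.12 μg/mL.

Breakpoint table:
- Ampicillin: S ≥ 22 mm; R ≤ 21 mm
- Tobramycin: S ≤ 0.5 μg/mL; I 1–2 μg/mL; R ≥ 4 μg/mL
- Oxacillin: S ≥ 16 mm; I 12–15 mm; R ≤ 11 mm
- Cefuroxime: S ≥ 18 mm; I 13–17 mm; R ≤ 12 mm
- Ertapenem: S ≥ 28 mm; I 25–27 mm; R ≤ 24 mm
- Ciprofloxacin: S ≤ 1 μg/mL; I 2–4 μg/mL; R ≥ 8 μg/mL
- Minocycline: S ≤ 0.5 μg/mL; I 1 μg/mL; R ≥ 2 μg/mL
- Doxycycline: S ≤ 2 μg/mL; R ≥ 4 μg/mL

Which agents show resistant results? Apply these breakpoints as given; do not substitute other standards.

oxacillin, ertapenem

Ampicillin (22 mm) ≥ 22 mm — S
Tobramycin (1 μg/mL) in 1–2 μg/mL ⇒ Intermediate
Oxacillin: 11 mm is ≤ 11 mm ⇒ R
Cefuroxime: 14 mm is in 13–17 mm ⇒ Intermediate
Ertapenem 24 mm: ≤ 24 mm → resistant
Ciprofloxacin: 0.06 μg/mL is ≤ 1 μg/mL ⇒ S
Minocycline 0.12 μg/mL: ≤ 0.5 μg/mL ⇒ S
Doxycycline 0.12 μg/mL: ≤ 2 μg/mL ⇒ S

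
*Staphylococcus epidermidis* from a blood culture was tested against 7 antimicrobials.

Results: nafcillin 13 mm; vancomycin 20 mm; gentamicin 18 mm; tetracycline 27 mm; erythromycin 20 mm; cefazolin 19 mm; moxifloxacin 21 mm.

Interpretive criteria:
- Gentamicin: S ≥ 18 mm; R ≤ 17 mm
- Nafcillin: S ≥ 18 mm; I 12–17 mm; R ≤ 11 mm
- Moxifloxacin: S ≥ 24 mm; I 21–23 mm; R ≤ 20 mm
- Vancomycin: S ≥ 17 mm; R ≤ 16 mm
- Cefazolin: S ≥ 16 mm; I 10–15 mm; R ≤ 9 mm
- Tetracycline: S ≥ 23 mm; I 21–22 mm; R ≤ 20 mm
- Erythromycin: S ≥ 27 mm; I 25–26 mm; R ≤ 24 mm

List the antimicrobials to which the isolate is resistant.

erythromycin

Nafcillin: 13 mm is in 12–17 mm → intermediate
Vancomycin (20 mm) ≥ 17 mm → S
Gentamicin: 18 mm is ≥ 18 mm ⇒ susceptible
Tetracycline (27 mm) ≥ 23 mm ⇒ S
Erythromycin: 20 mm is ≤ 24 mm — Resistant
Cefazolin (19 mm) ≥ 16 mm — Susceptible
Moxifloxacin: 21 mm is in 21–23 mm — intermediate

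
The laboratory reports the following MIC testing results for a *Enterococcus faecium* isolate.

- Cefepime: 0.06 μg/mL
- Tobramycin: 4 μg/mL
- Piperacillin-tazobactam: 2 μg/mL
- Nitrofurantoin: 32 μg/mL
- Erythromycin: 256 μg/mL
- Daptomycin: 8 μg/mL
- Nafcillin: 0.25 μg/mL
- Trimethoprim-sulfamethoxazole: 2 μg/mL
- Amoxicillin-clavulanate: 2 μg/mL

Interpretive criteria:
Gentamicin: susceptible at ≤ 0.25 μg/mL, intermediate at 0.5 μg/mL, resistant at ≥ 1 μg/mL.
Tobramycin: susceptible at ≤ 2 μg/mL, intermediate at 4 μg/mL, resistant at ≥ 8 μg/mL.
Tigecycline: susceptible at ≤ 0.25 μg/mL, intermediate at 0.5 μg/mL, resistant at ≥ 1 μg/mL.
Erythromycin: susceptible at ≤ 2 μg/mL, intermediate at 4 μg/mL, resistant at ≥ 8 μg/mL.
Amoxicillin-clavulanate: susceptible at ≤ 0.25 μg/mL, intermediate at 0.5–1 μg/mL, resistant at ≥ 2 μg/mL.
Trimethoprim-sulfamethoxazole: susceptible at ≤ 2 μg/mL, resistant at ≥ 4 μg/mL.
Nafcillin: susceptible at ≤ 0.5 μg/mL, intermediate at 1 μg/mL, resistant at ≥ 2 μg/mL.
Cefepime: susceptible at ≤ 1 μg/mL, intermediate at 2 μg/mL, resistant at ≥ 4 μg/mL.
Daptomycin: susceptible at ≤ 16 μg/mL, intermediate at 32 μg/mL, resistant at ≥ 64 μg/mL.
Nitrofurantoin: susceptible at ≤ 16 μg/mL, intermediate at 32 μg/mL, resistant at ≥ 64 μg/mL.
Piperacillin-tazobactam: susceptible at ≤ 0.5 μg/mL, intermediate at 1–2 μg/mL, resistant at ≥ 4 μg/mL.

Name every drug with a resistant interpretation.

erythromycin, amoxicillin-clavulanate

Cefepime: 0.06 μg/mL is ≤ 1 μg/mL — susceptible
Tobramycin 4 μg/mL: = 4 μg/mL → I
Piperacillin-tazobactam 2 μg/mL: in 1–2 μg/mL ⇒ intermediate
Nitrofurantoin 32 μg/mL: = 32 μg/mL → Intermediate
Erythromycin (256 μg/mL) ≥ 8 μg/mL ⇒ R
Daptomycin (8 μg/mL) ≤ 16 μg/mL → susceptible
Nafcillin: 0.25 μg/mL is ≤ 0.5 μg/mL — susceptible
Trimethoprim-sulfamethoxazole 2 μg/mL: ≤ 2 μg/mL → S
Amoxicillin-clavulanate 2 μg/mL: ≥ 2 μg/mL ⇒ Resistant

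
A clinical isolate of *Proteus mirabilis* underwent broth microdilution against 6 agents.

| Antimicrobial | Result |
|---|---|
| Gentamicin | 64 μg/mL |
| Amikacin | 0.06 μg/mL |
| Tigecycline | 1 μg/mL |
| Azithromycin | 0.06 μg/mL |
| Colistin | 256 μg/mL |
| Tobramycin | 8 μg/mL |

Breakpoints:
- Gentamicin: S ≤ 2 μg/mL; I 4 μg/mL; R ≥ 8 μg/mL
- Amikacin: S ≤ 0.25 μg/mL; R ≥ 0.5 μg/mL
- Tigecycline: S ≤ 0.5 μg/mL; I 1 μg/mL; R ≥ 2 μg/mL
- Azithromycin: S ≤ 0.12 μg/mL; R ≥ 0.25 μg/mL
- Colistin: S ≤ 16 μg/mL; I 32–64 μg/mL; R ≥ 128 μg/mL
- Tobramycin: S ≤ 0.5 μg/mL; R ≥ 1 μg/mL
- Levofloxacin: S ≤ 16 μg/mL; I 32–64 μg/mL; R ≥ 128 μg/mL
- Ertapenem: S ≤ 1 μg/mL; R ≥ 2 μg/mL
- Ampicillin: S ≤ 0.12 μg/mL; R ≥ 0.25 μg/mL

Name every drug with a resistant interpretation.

Gentamicin 64 μg/mL: ≥ 8 μg/mL → Resistant
Amikacin 0.06 μg/mL: ≤ 0.25 μg/mL ⇒ S
Tigecycline (1 μg/mL) = 1 μg/mL → I
Azithromycin (0.06 μg/mL) ≤ 0.12 μg/mL — Susceptible
Colistin: 256 μg/mL is ≥ 128 μg/mL — resistant
Tobramycin: 8 μg/mL is ≥ 1 μg/mL — resistant

gentamicin, colistin, tobramycin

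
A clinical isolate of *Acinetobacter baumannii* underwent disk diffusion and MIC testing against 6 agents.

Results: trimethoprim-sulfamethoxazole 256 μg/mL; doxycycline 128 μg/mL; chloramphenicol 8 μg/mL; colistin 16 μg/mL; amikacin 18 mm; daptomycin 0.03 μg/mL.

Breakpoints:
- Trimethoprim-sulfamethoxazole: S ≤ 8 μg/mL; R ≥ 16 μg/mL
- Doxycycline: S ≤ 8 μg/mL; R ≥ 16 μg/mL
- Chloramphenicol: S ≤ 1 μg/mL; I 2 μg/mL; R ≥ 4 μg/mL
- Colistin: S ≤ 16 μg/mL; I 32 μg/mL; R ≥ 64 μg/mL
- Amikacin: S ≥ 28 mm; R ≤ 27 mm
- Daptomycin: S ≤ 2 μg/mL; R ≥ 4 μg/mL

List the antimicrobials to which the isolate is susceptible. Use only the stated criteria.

colistin, daptomycin

Trimethoprim-sulfamethoxazole (256 μg/mL) ≥ 16 μg/mL — resistant
Doxycycline 128 μg/mL: ≥ 16 μg/mL — R
Chloramphenicol: 8 μg/mL is ≥ 4 μg/mL ⇒ resistant
Colistin 16 μg/mL: ≤ 16 μg/mL ⇒ S
Amikacin (18 mm) ≤ 27 mm — resistant
Daptomycin: 0.03 μg/mL is ≤ 2 μg/mL — S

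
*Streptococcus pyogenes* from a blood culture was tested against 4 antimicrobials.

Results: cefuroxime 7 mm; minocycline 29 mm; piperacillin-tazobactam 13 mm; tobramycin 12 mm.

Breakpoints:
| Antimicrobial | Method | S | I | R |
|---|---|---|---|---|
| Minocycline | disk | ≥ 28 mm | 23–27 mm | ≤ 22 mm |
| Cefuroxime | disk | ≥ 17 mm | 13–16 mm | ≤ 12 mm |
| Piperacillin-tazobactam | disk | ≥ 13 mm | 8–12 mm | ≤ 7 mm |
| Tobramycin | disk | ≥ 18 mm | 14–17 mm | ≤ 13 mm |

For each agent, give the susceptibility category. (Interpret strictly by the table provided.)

R, S, S, R

Cefuroxime (7 mm) ≤ 12 mm ⇒ resistant
Minocycline 29 mm: ≥ 28 mm ⇒ S
Piperacillin-tazobactam (13 mm) ≥ 13 mm → susceptible
Tobramycin 12 mm: ≤ 13 mm ⇒ R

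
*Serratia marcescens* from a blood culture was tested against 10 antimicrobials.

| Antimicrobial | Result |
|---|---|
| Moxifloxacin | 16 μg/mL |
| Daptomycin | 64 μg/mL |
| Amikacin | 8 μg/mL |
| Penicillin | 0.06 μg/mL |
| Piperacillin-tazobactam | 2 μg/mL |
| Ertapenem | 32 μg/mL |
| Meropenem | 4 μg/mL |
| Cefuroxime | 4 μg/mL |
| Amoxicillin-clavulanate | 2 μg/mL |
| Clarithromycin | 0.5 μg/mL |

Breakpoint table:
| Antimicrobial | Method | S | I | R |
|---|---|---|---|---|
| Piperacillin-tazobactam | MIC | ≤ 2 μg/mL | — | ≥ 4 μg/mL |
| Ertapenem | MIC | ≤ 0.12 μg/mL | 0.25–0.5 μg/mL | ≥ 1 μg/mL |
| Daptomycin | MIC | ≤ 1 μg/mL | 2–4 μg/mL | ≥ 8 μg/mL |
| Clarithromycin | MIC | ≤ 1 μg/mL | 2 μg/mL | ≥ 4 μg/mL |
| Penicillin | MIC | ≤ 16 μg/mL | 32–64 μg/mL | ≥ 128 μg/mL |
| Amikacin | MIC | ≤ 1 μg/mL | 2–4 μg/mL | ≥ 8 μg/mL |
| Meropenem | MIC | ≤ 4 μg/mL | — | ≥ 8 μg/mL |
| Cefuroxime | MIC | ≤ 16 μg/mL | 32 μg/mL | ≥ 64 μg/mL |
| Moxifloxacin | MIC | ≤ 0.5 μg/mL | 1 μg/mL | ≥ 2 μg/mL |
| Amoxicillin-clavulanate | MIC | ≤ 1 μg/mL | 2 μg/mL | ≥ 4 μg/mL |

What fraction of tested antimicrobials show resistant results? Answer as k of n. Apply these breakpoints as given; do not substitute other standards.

Moxifloxacin 16 μg/mL: ≥ 2 μg/mL — Resistant
Daptomycin (64 μg/mL) ≥ 8 μg/mL — resistant
Amikacin (8 μg/mL) ≥ 8 μg/mL ⇒ Resistant
Penicillin: 0.06 μg/mL is ≤ 16 μg/mL — susceptible
Piperacillin-tazobactam 2 μg/mL: ≤ 2 μg/mL ⇒ S
Ertapenem: 32 μg/mL is ≥ 1 μg/mL → Resistant
Meropenem 4 μg/mL: ≤ 4 μg/mL → Susceptible
Cefuroxime: 4 μg/mL is ≤ 16 μg/mL — Susceptible
Amoxicillin-clavulanate: 2 μg/mL is = 2 μg/mL → I
Clarithromycin (0.5 μg/mL) ≤ 1 μg/mL — S
Resistant: 4/10

4 of 10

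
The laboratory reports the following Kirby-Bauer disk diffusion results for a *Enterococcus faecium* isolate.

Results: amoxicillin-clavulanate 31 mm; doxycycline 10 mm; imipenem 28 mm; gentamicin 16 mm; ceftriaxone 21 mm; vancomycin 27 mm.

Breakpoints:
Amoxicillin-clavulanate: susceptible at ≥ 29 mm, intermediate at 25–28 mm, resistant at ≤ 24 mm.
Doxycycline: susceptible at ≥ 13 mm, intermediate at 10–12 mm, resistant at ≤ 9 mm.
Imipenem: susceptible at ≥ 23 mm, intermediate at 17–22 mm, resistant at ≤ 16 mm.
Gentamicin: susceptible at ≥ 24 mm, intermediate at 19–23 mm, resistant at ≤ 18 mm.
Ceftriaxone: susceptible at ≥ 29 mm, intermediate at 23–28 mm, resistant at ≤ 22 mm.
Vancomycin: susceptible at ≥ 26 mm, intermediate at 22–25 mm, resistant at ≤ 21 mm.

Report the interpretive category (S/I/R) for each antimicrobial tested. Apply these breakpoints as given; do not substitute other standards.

S, I, S, R, R, S

Amoxicillin-clavulanate (31 mm) ≥ 29 mm ⇒ Susceptible
Doxycycline 10 mm: in 10–12 mm — intermediate
Imipenem (28 mm) ≥ 23 mm → Susceptible
Gentamicin (16 mm) ≤ 18 mm ⇒ Resistant
Ceftriaxone (21 mm) ≤ 22 mm → Resistant
Vancomycin 27 mm: ≥ 26 mm → Susceptible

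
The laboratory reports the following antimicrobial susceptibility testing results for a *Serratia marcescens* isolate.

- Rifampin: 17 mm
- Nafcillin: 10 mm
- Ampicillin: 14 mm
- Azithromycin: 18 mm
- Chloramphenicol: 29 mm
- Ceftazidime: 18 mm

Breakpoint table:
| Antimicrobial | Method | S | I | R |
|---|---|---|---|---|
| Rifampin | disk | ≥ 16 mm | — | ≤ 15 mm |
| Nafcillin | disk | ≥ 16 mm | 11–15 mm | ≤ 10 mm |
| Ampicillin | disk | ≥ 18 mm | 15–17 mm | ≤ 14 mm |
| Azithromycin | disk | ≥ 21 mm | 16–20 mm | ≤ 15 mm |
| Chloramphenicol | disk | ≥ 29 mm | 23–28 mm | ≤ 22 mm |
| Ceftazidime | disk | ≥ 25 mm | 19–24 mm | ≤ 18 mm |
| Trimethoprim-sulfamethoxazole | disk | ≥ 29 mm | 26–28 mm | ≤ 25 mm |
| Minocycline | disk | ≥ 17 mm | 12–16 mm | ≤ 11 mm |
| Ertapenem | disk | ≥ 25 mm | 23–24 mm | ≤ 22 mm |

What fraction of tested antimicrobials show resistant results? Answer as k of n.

3 of 6

Rifampin: 17 mm is ≥ 16 mm → Susceptible
Nafcillin (10 mm) ≤ 10 mm → R
Ampicillin: 14 mm is ≤ 14 mm — Resistant
Azithromycin (18 mm) in 16–20 mm → intermediate
Chloramphenicol (29 mm) ≥ 29 mm ⇒ susceptible
Ceftazidime: 18 mm is ≤ 18 mm ⇒ resistant
Resistant: 3/6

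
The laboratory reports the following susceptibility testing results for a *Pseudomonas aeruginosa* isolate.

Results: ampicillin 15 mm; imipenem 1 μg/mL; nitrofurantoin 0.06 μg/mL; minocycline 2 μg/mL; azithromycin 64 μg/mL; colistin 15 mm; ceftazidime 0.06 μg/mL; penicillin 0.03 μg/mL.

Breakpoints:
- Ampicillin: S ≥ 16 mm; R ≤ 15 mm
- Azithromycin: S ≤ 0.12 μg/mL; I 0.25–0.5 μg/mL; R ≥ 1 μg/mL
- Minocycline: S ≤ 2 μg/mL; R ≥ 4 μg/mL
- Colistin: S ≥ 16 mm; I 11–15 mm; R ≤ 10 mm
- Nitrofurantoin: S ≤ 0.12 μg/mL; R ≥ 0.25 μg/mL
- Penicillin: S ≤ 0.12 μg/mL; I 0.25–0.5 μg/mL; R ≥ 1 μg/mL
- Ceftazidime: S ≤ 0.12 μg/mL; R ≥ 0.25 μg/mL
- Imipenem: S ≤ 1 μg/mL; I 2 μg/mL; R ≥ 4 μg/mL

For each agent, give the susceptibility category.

R, S, S, S, R, I, S, S

Ampicillin: 15 mm is ≤ 15 mm ⇒ resistant
Imipenem (1 μg/mL) ≤ 1 μg/mL — susceptible
Nitrofurantoin 0.06 μg/mL: ≤ 0.12 μg/mL ⇒ susceptible
Minocycline: 2 μg/mL is ≤ 2 μg/mL → Susceptible
Azithromycin 64 μg/mL: ≥ 1 μg/mL → R
Colistin (15 mm) in 11–15 mm → I
Ceftazidime 0.06 μg/mL: ≤ 0.12 μg/mL — Susceptible
Penicillin (0.03 μg/mL) ≤ 0.12 μg/mL → Susceptible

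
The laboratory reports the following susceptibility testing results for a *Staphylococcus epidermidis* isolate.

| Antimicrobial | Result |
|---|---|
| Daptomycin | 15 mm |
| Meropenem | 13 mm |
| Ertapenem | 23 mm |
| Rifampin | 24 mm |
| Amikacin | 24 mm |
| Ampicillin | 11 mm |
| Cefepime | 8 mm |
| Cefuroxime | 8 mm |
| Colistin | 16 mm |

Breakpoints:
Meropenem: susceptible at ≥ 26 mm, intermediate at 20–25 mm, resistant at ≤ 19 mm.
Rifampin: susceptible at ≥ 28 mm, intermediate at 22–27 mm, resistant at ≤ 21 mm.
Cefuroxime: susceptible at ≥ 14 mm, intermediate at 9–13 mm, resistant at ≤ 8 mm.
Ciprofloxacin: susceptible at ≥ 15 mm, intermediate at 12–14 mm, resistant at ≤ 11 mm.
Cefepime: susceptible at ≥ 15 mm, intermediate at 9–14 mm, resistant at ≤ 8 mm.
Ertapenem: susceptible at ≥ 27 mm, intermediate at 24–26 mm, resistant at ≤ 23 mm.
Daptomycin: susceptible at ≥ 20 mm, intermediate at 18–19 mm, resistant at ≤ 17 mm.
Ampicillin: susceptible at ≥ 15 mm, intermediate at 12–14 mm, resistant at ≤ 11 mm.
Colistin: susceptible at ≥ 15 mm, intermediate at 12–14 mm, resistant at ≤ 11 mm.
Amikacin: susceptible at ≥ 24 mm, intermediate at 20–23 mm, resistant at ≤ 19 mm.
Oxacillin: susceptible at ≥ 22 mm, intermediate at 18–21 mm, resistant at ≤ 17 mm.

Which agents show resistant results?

daptomycin, meropenem, ertapenem, ampicillin, cefepime, cefuroxime

Daptomycin (15 mm) ≤ 17 mm → R
Meropenem: 13 mm is ≤ 19 mm → Resistant
Ertapenem 23 mm: ≤ 23 mm → R
Rifampin: 24 mm is in 22–27 mm — I
Amikacin (24 mm) ≥ 24 mm → Susceptible
Ampicillin: 11 mm is ≤ 11 mm → Resistant
Cefepime 8 mm: ≤ 8 mm → resistant
Cefuroxime: 8 mm is ≤ 8 mm → R
Colistin 16 mm: ≥ 15 mm — Susceptible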